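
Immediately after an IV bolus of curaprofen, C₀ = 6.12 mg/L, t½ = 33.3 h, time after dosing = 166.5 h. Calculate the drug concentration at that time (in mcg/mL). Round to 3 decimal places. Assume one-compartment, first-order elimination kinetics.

0.191 mcg/mL

k = ln2 / t½ = 0.693147 / 33.3 = 0.02082 h⁻¹
t / t½ = 166.5 / 33.3 = 5 half-lives
C = C₀ × (1/2)^5 = 6.120 × 0.03125 = 0.1913 mg/L
(0.1913 mg/L = 0.1913 mcg/mL)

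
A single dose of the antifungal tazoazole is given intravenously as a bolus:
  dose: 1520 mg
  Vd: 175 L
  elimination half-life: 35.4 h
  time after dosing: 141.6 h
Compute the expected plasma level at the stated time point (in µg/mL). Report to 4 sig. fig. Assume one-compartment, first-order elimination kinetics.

0.5429 µg/mL

C₀ = Dose / Vd = 1520 / 175 = 8.686 mg/L
k = ln2 / t½ = 0.693147 / 35.4 = 0.01958 h⁻¹
t / t½ = 141.6 / 35.4 = 4 half-lives
C = C₀ × (1/2)^4 = 8.686 × 0.06250 = 0.5429 mg/L
(0.5429 mg/L = 0.5429 µg/mL)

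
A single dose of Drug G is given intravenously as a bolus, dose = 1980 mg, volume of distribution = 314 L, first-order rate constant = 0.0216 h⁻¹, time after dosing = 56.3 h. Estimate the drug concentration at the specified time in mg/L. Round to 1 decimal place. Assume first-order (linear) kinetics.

1.9 mg/L

C₀ = Dose / Vd = 1980 / 314 = 6.306 mg/L
C = C₀ · e^(−k·t) = 6.306 × e^(−0.02160 × 56.3)
  = 6.306 × 0.2964 = 1.869 mg/L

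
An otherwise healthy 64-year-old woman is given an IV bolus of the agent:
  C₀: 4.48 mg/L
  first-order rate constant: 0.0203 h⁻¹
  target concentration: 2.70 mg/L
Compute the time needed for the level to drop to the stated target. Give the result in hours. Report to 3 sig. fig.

t = ln(C₀ / C) / k = ln(4.480 / 2.70) / 0.02030
  = ln(1.659) / 0.02030 = 0.5062 / 0.02030 = 24.94 h

24.9 h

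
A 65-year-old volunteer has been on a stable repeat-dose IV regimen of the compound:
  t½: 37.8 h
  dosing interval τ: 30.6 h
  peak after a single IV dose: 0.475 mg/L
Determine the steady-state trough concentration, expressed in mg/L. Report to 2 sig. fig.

0.63 mg/L

k = ln2 / t½ = 0.693147 / 37.8 = 0.01834 h⁻¹
e^(−kτ) = e^(−0.01834 × 30.6) = 0.5705
Accumulation ratio R = 1 / (1 − e^(−kτ)) = 1 / (1 − 0.5705) = 2.328
Steady-state trough = C₀ × R × e^(−kτ) = 0.475 × 2.328 × 0.5705 = 0.6309 mg/L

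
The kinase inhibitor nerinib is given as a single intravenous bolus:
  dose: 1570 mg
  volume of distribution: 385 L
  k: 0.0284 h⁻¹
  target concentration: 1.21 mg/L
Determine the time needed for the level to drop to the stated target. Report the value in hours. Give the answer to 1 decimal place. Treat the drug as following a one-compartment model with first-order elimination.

42.8 h

C₀ = Dose / Vd = 1570 / 385 = 4.078 mg/L
t = ln(C₀ / C) / k = ln(4.078 / 1.21) / 0.02840
  = ln(3.370) / 0.02840 = 1.215 / 0.02840 = 42.78 h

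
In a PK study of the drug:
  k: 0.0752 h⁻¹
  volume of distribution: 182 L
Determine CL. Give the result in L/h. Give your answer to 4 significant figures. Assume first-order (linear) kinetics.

13.69 L/h

CL = k × Vd = 0.0752 × 182 = 13.69 L/h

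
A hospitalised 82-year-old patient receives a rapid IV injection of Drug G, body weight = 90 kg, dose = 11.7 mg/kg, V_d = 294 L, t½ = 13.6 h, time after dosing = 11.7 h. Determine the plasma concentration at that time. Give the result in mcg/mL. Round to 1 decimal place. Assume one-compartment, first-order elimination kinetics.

2.0 mcg/mL

Total dose = 11.7 × 90 = 1053 mg
C₀ = Dose / Vd = 1053 / 294 = 3.582 mg/L
k = ln2 / t½ = 0.693147 / 13.6 = 0.05097 h⁻¹
C = C₀ · e^(−k·t) = 3.582 × e^(−0.05097 × 11.7)
  = 3.582 × 0.5508 = 1.973 mg/L
(1.973 mg/L = 1.973 mcg/mL)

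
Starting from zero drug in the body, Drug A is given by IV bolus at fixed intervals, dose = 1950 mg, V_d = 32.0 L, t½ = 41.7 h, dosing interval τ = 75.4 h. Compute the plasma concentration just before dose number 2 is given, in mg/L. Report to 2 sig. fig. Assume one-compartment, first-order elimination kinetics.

C₀ per dose = Dose / Vd = 1950 / 32.0 = 60.94 mg/L
k = ln2 / t½ = 0.693147 / 41.7 = 0.01662 h⁻¹
Fraction remaining after one interval: r = e^(−kτ) = e^(−0.01662 × 75.4) = 0.2856
Before dose 2, 1 dose has been given (aged 1τ).
C_trough = C₀ × r = 60.94 × 0.2856 = 17.40 mg/L

17 mg/L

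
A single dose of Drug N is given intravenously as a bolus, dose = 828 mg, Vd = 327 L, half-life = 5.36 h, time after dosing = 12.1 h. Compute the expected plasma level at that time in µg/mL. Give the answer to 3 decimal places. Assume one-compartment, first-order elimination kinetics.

0.530 µg/mL

C₀ = Dose / Vd = 828.0 / 327 = 2.532 mg/L
k = ln2 / t½ = 0.693147 / 5.36 = 0.1293 h⁻¹
C = C₀ · e^(−k·t) = 2.532 × e^(−0.1293 × 12.1)
  = 2.532 × 0.2092 = 0.5297 mg/L
(0.5297 mg/L = 0.5297 µg/mL)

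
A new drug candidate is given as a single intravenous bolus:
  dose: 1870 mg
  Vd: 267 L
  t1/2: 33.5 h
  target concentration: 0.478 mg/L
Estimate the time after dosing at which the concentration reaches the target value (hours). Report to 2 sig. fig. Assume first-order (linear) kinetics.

C₀ = Dose / Vd = 1870 / 267 = 7.004 mg/L
k = ln2 / t½ = 0.693147 / 33.5 = 0.02069 h⁻¹
t = ln(C₀ / C) / k = ln(7.004 / 0.478) / 0.02069
  = ln(14.65) / 0.02069 = 2.684 / 0.02069 = 129.7 h

130 h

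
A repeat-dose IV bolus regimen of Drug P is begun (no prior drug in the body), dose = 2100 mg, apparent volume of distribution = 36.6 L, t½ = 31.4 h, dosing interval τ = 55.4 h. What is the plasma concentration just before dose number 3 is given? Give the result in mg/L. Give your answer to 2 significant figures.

22 mg/L

C₀ per dose = Dose / Vd = 2100 / 36.6 = 57.38 mg/L
k = ln2 / t½ = 0.693147 / 31.4 = 0.02207 h⁻¹
Fraction remaining after one interval: r = e^(−kτ) = e^(−0.02207 × 55.4) = 0.2944
Before dose 3, 2 doses have been given (aged 1τ, 2τ).
C_trough = C₀ × (r + r²) = 57.38 × (0.2944 + 0.08667) = 21.87 mg/L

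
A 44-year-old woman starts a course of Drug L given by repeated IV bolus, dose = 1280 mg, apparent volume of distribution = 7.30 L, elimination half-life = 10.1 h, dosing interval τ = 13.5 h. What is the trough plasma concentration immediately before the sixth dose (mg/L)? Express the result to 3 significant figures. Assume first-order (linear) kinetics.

114 mg/L

C₀ per dose = Dose / Vd = 1280 / 7.30 = 175.3 mg/L
k = ln2 / t½ = 0.693147 / 10.1 = 0.06863 h⁻¹
Fraction remaining after one interval: r = e^(−kτ) = e^(−0.06863 × 13.5) = 0.3959
Before dose 6, 5 doses have been given (aged 1τ, 2τ, 3τ, 4τ, 5τ).
C_trough = C₀ × (r + r² + … + r^5) = C₀ × r(1−r^5)/(1−r)
        = 175.3 × 0.3959 × (1 − 0.009726) / (1 − 0.3959) = 113.8 mg/L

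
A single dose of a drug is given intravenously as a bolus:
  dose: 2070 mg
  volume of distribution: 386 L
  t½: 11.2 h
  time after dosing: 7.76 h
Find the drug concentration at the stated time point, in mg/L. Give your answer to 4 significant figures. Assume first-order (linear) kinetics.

C₀ = Dose / Vd = 2070 / 386 = 5.363 mg/L
k = ln2 / t½ = 0.693147 / 11.2 = 0.06189 h⁻¹
C = C₀ · e^(−k·t) = 5.363 × e^(−0.06189 × 7.76)
  = 5.363 × 0.6186 = 3.318 mg/L

3.318 mg/L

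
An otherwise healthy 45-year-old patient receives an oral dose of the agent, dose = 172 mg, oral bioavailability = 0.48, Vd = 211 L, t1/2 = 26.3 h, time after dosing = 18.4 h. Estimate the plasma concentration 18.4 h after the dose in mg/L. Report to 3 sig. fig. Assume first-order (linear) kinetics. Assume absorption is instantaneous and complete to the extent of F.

0.241 mg/L

Amount reaching circulation = F × Dose = 0.48 × 172.0 = 82.56 mg
C₀ = F·Dose / Vd = 82.56 / 211 = 0.3913 mg/L
k = ln2 / t½ = 0.693147 / 26.3 = 0.02636 h⁻¹
C = C₀ · e^(−k·t) = 0.3913 × e^(−0.02636 × 18.4)
  = 0.3913 × 0.6157 = 0.2409 mg/L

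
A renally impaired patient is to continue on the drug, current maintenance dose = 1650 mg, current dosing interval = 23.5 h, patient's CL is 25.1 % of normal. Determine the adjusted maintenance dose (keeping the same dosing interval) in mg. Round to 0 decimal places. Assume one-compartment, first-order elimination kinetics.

To keep the same average steady-state level, dosing rate must scale with clearance.
CL ratio = 25.1 / 100 = 0.2510
New dose (same interval) = 1650 × 0.2510 = 414.2 mg

414 mg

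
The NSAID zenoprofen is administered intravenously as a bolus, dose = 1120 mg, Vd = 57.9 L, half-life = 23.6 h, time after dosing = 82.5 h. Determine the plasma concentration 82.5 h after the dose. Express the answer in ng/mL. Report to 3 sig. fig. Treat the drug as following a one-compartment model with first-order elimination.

C₀ = Dose / Vd = 1120 / 57.9 = 19.34 mg/L
k = ln2 / t½ = 0.693147 / 23.6 = 0.02937 h⁻¹
C = C₀ · e^(−k·t) = 19.34 × e^(−0.02937 × 82.5)
  = 19.34 × 0.08865 = 1.714 mg/L
Convert: 1.714 mg/L × 1000 = 1714 ng/mL

1710 ng/mL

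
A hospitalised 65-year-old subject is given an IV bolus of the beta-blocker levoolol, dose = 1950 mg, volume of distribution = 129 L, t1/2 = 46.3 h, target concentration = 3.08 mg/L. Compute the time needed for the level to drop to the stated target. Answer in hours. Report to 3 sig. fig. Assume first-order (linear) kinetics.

106 h

C₀ = Dose / Vd = 1950 / 129 = 15.12 mg/L
k = ln2 / t½ = 0.693147 / 46.3 = 0.01497 h⁻¹
t = ln(C₀ / C) / k = ln(15.12 / 3.08) / 0.01497
  = ln(4.909) / 0.01497 = 1.591 / 0.01497 = 106.3 h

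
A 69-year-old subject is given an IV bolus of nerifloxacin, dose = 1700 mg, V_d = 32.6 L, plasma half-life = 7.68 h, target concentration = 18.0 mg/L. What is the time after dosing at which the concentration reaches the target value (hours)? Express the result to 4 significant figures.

C₀ = Dose / Vd = 1700 / 32.6 = 52.15 mg/L
k = ln2 / t½ = 0.693147 / 7.68 = 0.09025 h⁻¹
t = ln(C₀ / C) / k = ln(52.15 / 18.0) / 0.09025
  = ln(2.897) / 0.09025 = 1.064 / 0.09025 = 11.79 h

11.79 h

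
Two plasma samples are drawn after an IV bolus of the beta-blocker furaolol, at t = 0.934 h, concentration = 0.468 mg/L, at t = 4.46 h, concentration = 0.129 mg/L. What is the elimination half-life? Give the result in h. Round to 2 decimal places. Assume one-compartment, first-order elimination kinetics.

k = ln(C₁/C₂) / (t₂ − t₁) = ln(0.468/0.129) / (4.46 − 0.934)
  = 1.289 / 3.526 = 0.3656 h⁻¹
t½ = ln2 / k = 0.693147 / 0.3656 = 1.896 h

1.90 h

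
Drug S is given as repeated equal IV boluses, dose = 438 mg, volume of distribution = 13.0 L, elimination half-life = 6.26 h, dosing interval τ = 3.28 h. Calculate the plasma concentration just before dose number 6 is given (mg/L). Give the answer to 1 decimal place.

64.4 mg/L

C₀ per dose = Dose / Vd = 438 / 13.0 = 33.69 mg/L
k = ln2 / t½ = 0.693147 / 6.26 = 0.1107 h⁻¹
Fraction remaining after one interval: r = e^(−kτ) = e^(−0.1107 × 3.28) = 0.6955
Before dose 6, 5 doses have been given (aged 1τ, 2τ, 3τ, 4τ, 5τ).
C_trough = C₀ × (r + r² + … + r^5) = C₀ × r(1−r^5)/(1−r)
        = 33.69 × 0.6955 × (1 − 0.1627) / (1 − 0.6955) = 64.43 mg/L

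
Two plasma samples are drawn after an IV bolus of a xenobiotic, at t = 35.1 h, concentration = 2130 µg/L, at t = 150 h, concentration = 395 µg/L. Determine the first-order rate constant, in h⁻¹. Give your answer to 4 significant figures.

k = ln(C₁/C₂) / (t₂ − t₁) = ln(2130/395) / (150 − 35.1)
  = 1.685 / 114.9 = 0.01466 h⁻¹

0.01466 h⁻¹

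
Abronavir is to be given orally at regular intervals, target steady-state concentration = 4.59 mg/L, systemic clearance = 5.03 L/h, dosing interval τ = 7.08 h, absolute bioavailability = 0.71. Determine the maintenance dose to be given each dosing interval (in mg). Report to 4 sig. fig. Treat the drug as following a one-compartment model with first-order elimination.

At steady state, F × (Dose/τ) = Css × CL.
Dose = Css × CL × τ / F = 4.59 × 5.030 × 7.08 / 0.71 = 230.2 mg

230.2 mg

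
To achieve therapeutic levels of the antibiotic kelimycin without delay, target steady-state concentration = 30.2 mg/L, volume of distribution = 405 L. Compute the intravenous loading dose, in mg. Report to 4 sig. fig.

LD = Css × Vd = 30.2 × 405 = 12230 mg

12230 mg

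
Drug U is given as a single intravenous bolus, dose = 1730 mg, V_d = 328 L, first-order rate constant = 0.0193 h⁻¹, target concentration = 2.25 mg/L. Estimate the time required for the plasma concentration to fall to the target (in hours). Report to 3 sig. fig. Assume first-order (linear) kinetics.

C₀ = Dose / Vd = 1730 / 328 = 5.274 mg/L
t = ln(C₀ / C) / k = ln(5.274 / 2.25) / 0.01930
  = ln(2.344) / 0.01930 = 0.8519 / 0.01930 = 44.14 h

44.1 h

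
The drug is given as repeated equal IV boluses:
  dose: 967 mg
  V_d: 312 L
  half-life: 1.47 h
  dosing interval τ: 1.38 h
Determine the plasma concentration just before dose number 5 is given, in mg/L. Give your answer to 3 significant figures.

C₀ per dose = Dose / Vd = 967 / 312 = 3.099 mg/L
k = ln2 / t½ = 0.693147 / 1.47 = 0.4715 h⁻¹
Fraction remaining after one interval: r = e^(−kτ) = e^(−0.4715 × 1.38) = 0.5217
Before dose 5, 4 doses have been given (aged 1τ, 2τ, 3τ, 4τ).
C_trough = C₀ × (r + r² + … + r^4) = C₀ × r(1−r^4)/(1−r)
        = 3.099 × 0.5217 × (1 − 0.07408) / (1 − 0.5217) = 3.130 mg/L

3.13 mg/L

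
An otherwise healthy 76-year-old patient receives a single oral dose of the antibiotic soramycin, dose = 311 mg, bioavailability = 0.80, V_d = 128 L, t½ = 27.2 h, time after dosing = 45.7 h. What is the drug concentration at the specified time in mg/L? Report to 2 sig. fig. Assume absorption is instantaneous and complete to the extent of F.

0.61 mg/L

Amount reaching circulation = F × Dose = 0.80 × 311.0 = 248.8 mg
C₀ = F·Dose / Vd = 248.8 / 128 = 1.944 mg/L
k = ln2 / t½ = 0.693147 / 27.2 = 0.02548 h⁻¹
C = C₀ · e^(−k·t) = 1.944 × e^(−0.02548 × 45.7)
  = 1.944 × 0.3121 = 0.6067 mg/L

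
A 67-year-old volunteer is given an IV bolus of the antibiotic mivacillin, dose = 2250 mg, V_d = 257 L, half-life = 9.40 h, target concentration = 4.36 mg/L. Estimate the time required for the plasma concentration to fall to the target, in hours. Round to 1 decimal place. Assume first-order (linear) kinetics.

9.5 h

C₀ = Dose / Vd = 2250 / 257 = 8.755 mg/L
k = ln2 / t½ = 0.693147 / 9.40 = 0.07374 h⁻¹
t = ln(C₀ / C) / k = ln(8.755 / 4.36) / 0.07374
  = ln(2.008) / 0.07374 = 0.6971 / 0.07374 = 9.453 h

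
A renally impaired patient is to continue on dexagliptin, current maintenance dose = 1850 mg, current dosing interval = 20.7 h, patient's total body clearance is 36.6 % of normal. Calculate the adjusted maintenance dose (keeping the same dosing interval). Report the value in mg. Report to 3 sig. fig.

To keep the same average steady-state level, dosing rate must scale with clearance.
CL ratio = 36.6 / 100 = 0.3660
New dose (same interval) = 1850 × 0.3660 = 677.1 mg

677 mg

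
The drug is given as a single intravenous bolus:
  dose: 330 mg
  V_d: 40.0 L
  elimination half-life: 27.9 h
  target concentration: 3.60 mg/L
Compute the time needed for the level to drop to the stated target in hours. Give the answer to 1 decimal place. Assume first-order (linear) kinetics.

33.4 h

C₀ = Dose / Vd = 330.0 / 40.0 = 8.250 mg/L
k = ln2 / t½ = 0.693147 / 27.9 = 0.02484 h⁻¹
t = ln(C₀ / C) / k = ln(8.250 / 3.60) / 0.02484
  = ln(2.292) / 0.02484 = 0.8294 / 0.02484 = 33.39 h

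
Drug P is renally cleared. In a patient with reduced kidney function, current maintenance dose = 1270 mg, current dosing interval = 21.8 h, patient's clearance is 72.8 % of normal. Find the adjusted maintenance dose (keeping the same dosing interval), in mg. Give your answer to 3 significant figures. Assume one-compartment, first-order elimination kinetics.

925 mg

To keep the same average steady-state level, dosing rate must scale with clearance.
CL ratio = 72.8 / 100 = 0.7280
New dose (same interval) = 1270 × 0.7280 = 924.6 mg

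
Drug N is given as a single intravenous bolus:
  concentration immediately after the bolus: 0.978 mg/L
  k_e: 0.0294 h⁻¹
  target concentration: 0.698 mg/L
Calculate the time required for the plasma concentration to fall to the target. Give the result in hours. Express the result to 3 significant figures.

t = ln(C₀ / C) / k = ln(0.9780 / 0.698) / 0.02940
  = ln(1.401) / 0.02940 = 0.3372 / 0.02940 = 11.47 h

11.5 h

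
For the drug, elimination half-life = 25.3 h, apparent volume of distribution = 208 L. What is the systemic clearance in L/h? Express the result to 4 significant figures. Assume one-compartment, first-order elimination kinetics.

5.699 L/h

k = ln2 / t½ = 0.693147 / 25.3 = 0.02740 h⁻¹
CL = k × Vd = 0.02740 × 208 = 5.699 L/h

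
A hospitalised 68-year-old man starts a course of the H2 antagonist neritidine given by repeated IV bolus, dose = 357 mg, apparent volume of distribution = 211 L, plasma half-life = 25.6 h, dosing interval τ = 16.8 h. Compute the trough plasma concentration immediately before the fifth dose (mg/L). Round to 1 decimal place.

C₀ per dose = Dose / Vd = 357 / 211 = 1.692 mg/L
k = ln2 / t½ = 0.693147 / 25.6 = 0.02708 h⁻¹
Fraction remaining after one interval: r = e^(−kτ) = e^(−0.02708 × 16.8) = 0.6345
Before dose 5, 4 doses have been given (aged 1τ, 2τ, 3τ, 4τ).
C_trough = C₀ × (r + r² + … + r^4) = C₀ × r(1−r^4)/(1−r)
        = 1.692 × 0.6345 × (1 − 0.1621) / (1 − 0.6345) = 2.461 mg/L

2.5 mg/L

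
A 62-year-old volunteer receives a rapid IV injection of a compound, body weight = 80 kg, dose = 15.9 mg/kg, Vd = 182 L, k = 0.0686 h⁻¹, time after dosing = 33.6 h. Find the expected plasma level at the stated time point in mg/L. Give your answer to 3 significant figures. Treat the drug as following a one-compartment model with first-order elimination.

0.697 mg/L

Total dose = 15.9 × 80 = 1272 mg
C₀ = Dose / Vd = 1272 / 182 = 6.989 mg/L
C = C₀ · e^(−k·t) = 6.989 × e^(−0.06860 × 33.6)
  = 6.989 × 0.09976 = 0.6972 mg/L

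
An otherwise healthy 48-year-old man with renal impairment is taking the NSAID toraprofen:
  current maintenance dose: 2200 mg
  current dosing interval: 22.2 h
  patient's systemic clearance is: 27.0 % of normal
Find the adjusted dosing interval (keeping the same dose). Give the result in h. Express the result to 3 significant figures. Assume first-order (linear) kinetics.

To keep the same average steady-state level, dosing rate must scale with clearance.
CL ratio = 27.0 / 100 = 0.2700
New interval (same dose) = 22.2 / 0.2700 = 82.22 h

82.2 h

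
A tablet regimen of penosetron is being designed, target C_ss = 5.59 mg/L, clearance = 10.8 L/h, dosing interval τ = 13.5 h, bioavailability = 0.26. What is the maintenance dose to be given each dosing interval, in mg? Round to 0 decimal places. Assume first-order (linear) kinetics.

3135 mg

At steady state, F × (Dose/τ) = Css × CL.
Dose = Css × CL × τ / F = 5.59 × 10.80 × 13.5 / 0.26 = 3135 mg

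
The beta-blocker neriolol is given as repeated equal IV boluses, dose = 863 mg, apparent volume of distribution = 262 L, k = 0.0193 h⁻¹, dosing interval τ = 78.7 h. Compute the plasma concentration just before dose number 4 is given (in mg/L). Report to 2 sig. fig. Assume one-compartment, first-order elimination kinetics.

C₀ per dose = Dose / Vd = 863 / 262 = 3.294 mg/L
Fraction remaining after one interval: r = e^(−kτ) = e^(−0.01930 × 78.7) = 0.2190
Before dose 4, 3 doses have been given (aged 1τ, 2τ, 3τ).
C_trough = C₀ × (r + r² + … + r^3) = C₀ × r(1−r^3)/(1−r)
        = 3.294 × 0.2190 × (1 − 0.01050) / (1 − 0.2190) = 0.9140 mg/L

0.91 mg/L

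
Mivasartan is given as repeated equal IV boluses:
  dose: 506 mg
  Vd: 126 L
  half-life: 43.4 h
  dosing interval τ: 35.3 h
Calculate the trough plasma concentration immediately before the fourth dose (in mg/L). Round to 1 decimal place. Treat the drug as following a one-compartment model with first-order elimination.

C₀ per dose = Dose / Vd = 506 / 126 = 4.016 mg/L
k = ln2 / t½ = 0.693147 / 43.4 = 0.01597 h⁻¹
Fraction remaining after one interval: r = e^(−kτ) = e^(−0.01597 × 35.3) = 0.5691
Before dose 4, 3 doses have been given (aged 1τ, 2τ, 3τ).
C_trough = C₀ × (r + r² + … + r^3) = C₀ × r(1−r^3)/(1−r)
        = 4.016 × 0.5691 × (1 − 0.1843) / (1 − 0.5691) = 4.326 mg/L

4.3 mg/L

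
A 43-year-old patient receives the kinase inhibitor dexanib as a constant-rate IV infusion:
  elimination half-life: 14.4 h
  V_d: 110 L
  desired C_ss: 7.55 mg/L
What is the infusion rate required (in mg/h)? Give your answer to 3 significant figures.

k = ln2 / t½ = 0.693147 / 14.4 = 0.04814 h⁻¹
CL = k × Vd = 0.04814 × 110 = 5.295 L/h
At steady state, infusion rate R₀ = Css × CL = 7.55 × 5.295 = 39.98 mg/h

40.0 mg/h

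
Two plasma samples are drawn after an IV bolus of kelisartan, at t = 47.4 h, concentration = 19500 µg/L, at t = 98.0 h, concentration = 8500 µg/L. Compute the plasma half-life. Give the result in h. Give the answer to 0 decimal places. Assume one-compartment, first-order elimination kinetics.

42 h

k = ln(C₁/C₂) / (t₂ − t₁) = ln(19500/8500) / (98.0 − 47.4)
  = 0.8303 / 50.60 = 0.01641 h⁻¹
t½ = ln2 / k = 0.693147 / 0.01641 = 42.24 h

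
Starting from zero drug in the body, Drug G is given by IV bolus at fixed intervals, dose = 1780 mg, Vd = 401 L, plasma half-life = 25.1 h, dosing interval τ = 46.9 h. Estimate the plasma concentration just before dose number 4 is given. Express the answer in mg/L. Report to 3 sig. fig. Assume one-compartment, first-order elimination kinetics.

1.64 mg/L

C₀ per dose = Dose / Vd = 1780 / 401 = 4.439 mg/L
k = ln2 / t½ = 0.693147 / 25.1 = 0.02762 h⁻¹
Fraction remaining after one interval: r = e^(−kτ) = e^(−0.02762 × 46.9) = 0.2738
Before dose 4, 3 doses have been given (aged 1τ, 2τ, 3τ).
C_trough = C₀ × (r + r² + … + r^3) = C₀ × r(1−r^3)/(1−r)
        = 4.439 × 0.2738 × (1 − 0.02053) / (1 − 0.2738) = 1.639 mg/L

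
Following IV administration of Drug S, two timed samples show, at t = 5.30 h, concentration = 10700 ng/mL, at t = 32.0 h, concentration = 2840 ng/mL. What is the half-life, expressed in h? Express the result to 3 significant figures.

k = ln(C₁/C₂) / (t₂ − t₁) = ln(10700/2840) / (32.0 − 5.30)
  = 1.326 / 26.70 = 0.04966 h⁻¹
t½ = ln2 / k = 0.693147 / 0.04966 = 13.96 h

14.0 h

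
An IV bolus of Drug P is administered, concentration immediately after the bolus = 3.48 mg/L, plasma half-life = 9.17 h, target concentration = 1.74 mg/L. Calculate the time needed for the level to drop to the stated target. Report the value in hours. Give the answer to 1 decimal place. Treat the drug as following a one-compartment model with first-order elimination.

k = ln2 / t½ = 0.693147 / 9.17 = 0.07559 h⁻¹
t = ln(C₀ / C) / k = ln(3.480 / 1.74) / 0.07559
  = ln(2.000) / 0.07559 = 0.6931 / 0.07559 = 9.169 h

9.2 h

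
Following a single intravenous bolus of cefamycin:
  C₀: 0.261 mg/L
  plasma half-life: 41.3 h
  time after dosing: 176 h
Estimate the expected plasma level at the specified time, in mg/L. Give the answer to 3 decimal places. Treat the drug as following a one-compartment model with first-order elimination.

0.014 mg/L

k = ln2 / t½ = 0.693147 / 41.3 = 0.01678 h⁻¹
C = C₀ · e^(−k·t) = 0.2610 × e^(−0.01678 × 176)
  = 0.2610 × 0.05217 = 0.01362 mg/L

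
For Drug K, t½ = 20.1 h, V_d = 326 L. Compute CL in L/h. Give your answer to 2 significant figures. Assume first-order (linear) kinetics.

11 L/h

k = ln2 / t½ = 0.693147 / 20.1 = 0.03448 h⁻¹
CL = k × Vd = 0.03448 × 326 = 11.24 L/h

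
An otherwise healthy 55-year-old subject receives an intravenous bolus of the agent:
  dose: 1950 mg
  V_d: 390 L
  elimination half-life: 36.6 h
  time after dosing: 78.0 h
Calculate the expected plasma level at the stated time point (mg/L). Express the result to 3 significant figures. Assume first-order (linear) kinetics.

1.14 mg/L

C₀ = Dose / Vd = 1950 / 390 = 5.000 mg/L
k = ln2 / t½ = 0.693147 / 36.6 = 0.01894 h⁻¹
C = C₀ · e^(−k·t) = 5.000 × e^(−0.01894 × 78.0)
  = 5.000 × 0.2282 = 1.141 mg/L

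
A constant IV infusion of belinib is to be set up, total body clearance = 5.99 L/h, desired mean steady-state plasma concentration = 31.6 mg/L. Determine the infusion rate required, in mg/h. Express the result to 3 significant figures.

189 mg/h

At steady state, infusion rate R₀ = Css × CL = 31.6 × 5.990 = 189.3 mg/h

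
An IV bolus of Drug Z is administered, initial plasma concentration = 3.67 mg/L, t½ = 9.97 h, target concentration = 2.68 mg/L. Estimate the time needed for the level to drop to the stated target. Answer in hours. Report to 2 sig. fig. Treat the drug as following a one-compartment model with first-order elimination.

4.5 h

k = ln2 / t½ = 0.693147 / 9.97 = 0.06952 h⁻¹
t = ln(C₀ / C) / k = ln(3.670 / 2.68) / 0.06952
  = ln(1.369) / 0.06952 = 0.3141 / 0.06952 = 4.518 h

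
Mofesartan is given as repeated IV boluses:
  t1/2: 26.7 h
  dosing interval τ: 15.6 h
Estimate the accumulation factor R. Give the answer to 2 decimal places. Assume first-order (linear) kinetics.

3.00

k = ln2 / t½ = 0.693147 / 26.7 = 0.02596 h⁻¹
e^(−kτ) = e^(−0.02596 × 15.6) = 0.6670
Accumulation ratio R = 1 / (1 − e^(−kτ)) = 1 / (1 − 0.6670) = 3.003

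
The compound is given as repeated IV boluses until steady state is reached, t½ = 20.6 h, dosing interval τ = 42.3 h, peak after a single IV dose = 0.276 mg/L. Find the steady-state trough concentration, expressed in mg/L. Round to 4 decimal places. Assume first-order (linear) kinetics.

0.0876 mg/L

k = ln2 / t½ = 0.693147 / 20.6 = 0.03365 h⁻¹
e^(−kτ) = e^(−0.03365 × 42.3) = 0.2409
Accumulation ratio R = 1 / (1 − e^(−kτ)) = 1 / (1 − 0.2409) = 1.317
Steady-state trough = C₀ × R × e^(−kτ) = 0.276 × 1.317 × 0.2409 = 0.08757 mg/L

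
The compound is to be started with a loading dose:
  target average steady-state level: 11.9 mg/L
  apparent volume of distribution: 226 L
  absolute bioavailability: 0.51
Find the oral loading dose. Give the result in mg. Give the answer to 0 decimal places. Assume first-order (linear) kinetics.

5273 mg

LD = Css × Vd / F = 11.9 × 226 / 0.51 = 5273 mg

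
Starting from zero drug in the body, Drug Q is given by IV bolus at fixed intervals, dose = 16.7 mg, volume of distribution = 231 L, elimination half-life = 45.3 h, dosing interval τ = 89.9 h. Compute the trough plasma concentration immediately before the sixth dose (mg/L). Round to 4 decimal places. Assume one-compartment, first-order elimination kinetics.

0.0244 mg/L

C₀ per dose = Dose / Vd = 16.7 / 231 = 0.07229 mg/L
k = ln2 / t½ = 0.693147 / 45.3 = 0.01530 h⁻¹
Fraction remaining after one interval: r = e^(−kτ) = e^(−0.01530 × 89.9) = 0.2527
Before dose 6, 5 doses have been given (aged 1τ, 2τ, 3τ, 4τ, 5τ).
C_trough = C₀ × (r + r² + … + r^5) = C₀ × r(1−r^5)/(1−r)
        = 0.07229 × 0.2527 × (1 − 0.001030) / (1 − 0.2527) = 0.02442 mg/L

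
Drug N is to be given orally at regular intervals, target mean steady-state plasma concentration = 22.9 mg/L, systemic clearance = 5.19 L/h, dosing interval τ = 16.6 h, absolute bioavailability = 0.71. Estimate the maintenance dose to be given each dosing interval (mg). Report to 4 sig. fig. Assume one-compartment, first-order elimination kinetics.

At steady state, F × (Dose/τ) = Css × CL.
Dose = Css × CL × τ / F = 22.9 × 5.190 × 16.6 / 0.71 = 2779 mg

2779 mg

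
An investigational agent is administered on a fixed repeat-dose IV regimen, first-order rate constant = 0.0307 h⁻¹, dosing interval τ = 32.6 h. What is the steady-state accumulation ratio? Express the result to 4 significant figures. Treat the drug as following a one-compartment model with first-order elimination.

1.581

e^(−kτ) = e^(−0.03070 × 32.6) = 0.3676
Accumulation ratio R = 1 / (1 − e^(−kτ)) = 1 / (1 − 0.3676) = 1.581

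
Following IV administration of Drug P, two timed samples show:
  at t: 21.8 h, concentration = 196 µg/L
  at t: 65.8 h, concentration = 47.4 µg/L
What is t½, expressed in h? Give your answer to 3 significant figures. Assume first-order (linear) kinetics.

21.5 h

k = ln(C₁/C₂) / (t₂ − t₁) = ln(196/47.4) / (65.8 − 21.8)
  = 1.419 / 44.00 = 0.03225 h⁻¹
t½ = ln2 / k = 0.693147 / 0.03225 = 21.49 h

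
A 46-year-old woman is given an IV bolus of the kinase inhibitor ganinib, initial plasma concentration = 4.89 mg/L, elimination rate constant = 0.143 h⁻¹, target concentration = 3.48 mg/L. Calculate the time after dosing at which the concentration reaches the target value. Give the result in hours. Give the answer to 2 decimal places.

2.38 h

t = ln(C₀ / C) / k = ln(4.890 / 3.48) / 0.1430
  = ln(1.405) / 0.1430 = 0.3400 / 0.1430 = 2.378 h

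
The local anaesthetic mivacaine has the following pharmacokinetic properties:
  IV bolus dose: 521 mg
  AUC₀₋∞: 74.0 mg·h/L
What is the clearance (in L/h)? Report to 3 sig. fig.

7.04 L/h

CL = Dose / AUC = 521 / 74.0 = 7.041 L/h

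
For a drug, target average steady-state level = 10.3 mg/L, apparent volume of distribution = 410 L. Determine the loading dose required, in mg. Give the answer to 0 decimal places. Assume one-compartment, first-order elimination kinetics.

LD = Css × Vd = 10.3 × 410 = 4223 mg

4223 mg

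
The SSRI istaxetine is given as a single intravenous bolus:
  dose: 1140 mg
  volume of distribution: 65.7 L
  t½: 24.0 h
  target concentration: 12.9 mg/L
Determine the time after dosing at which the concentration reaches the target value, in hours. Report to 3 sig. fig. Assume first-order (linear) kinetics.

C₀ = Dose / Vd = 1140 / 65.7 = 17.35 mg/L
k = ln2 / t½ = 0.693147 / 24.0 = 0.02888 h⁻¹
t = ln(C₀ / C) / k = ln(17.35 / 12.9) / 0.02888
  = ln(1.345) / 0.02888 = 0.2964 / 0.02888 = 10.26 h

10.3 h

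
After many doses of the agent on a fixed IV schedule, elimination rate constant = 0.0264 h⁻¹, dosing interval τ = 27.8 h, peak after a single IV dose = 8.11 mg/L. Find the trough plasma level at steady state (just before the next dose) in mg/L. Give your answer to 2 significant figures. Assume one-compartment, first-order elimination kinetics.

e^(−kτ) = e^(−0.02640 × 27.8) = 0.4800
Accumulation ratio R = 1 / (1 − e^(−kτ)) = 1 / (1 − 0.4800) = 1.923
Steady-state trough = C₀ × R × e^(−kτ) = 8.11 × 1.923 × 0.4800 = 7.486 mg/L

7.5 mg/L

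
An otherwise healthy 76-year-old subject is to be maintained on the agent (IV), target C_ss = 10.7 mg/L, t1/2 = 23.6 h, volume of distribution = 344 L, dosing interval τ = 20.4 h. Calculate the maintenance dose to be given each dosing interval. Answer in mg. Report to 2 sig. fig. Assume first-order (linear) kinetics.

2200 mg

k = ln2 / t½ = 0.693147 / 23.6 = 0.02937 h⁻¹
CL = k × Vd = 0.02937 × 344 = 10.10 L/h
At steady state, Dose/τ = Css × CL.
Dose = Css × CL × τ = 10.7 × 10.10 × 20.4 = 2205 mg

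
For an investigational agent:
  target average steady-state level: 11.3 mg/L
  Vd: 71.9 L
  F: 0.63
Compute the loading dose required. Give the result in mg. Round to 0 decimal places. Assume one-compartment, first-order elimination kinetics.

LD = Css × Vd / F = 11.3 × 71.9 / 0.63 = 1290 mg

1290 mg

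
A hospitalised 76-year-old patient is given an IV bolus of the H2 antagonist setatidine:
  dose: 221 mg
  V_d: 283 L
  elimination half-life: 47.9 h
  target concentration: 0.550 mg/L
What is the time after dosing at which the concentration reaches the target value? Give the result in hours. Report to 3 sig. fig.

C₀ = Dose / Vd = 221.0 / 283 = 0.7809 mg/L
k = ln2 / t½ = 0.693147 / 47.9 = 0.01447 h⁻¹
t = ln(C₀ / C) / k = ln(0.7809 / 0.550) / 0.01447
  = ln(1.420) / 0.01447 = 0.3507 / 0.01447 = 24.24 h

24.2 h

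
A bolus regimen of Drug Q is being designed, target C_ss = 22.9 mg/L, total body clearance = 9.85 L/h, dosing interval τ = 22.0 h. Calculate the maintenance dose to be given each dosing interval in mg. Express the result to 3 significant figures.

4960 mg

At steady state, Dose/τ = Css × CL.
Dose = Css × CL × τ = 22.9 × 9.850 × 22.0 = 4962 mg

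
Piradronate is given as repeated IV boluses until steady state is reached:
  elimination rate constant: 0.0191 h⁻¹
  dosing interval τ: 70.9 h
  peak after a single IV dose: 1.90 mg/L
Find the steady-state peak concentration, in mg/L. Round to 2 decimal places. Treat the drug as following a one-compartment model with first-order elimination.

2.56 mg/L

e^(−kτ) = e^(−0.01910 × 70.9) = 0.2582
Accumulation ratio R = 1 / (1 − e^(−kτ)) = 1 / (1 − 0.2582) = 1.348
Steady-state peak = C₀ × R = 1.90 × 1.348 = 2.561 mg/L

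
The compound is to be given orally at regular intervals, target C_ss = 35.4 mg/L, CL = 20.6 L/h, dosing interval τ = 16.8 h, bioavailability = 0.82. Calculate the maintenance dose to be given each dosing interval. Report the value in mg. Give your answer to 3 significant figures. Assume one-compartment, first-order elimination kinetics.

At steady state, F × (Dose/τ) = Css × CL.
Dose = Css × CL × τ / F = 35.4 × 20.60 × 16.8 / 0.82 = 14940 mg

14900 mg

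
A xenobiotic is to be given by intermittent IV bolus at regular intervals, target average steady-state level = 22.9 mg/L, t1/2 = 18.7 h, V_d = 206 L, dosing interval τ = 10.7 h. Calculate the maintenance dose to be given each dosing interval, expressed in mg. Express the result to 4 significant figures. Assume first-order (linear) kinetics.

1871 mg

k = ln2 / t½ = 0.693147 / 18.7 = 0.03707 h⁻¹
CL = k × Vd = 0.03707 × 206 = 7.636 L/h
At steady state, Dose/τ = Css × CL.
Dose = Css × CL × τ = 22.9 × 7.636 × 10.7 = 1871 mg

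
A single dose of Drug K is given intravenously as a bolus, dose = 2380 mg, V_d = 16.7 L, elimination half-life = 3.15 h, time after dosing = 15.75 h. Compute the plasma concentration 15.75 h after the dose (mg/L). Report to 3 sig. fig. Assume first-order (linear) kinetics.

C₀ = Dose / Vd = 2380 / 16.7 = 142.5 mg/L
k = ln2 / t½ = 0.693147 / 3.15 = 0.2200 h⁻¹
t / t½ = 15.75 / 3.15 = 5 half-lives
C = C₀ × (1/2)^5 = 142.5 × 0.03125 = 4.453 mg/L

4.45 mg/L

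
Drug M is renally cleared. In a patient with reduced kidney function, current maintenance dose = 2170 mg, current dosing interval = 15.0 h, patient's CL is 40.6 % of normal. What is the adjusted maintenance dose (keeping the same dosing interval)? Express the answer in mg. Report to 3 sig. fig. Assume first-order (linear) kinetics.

881 mg

To keep the same average steady-state level, dosing rate must scale with clearance.
CL ratio = 40.6 / 100 = 0.4060
New dose (same interval) = 2170 × 0.4060 = 881.0 mg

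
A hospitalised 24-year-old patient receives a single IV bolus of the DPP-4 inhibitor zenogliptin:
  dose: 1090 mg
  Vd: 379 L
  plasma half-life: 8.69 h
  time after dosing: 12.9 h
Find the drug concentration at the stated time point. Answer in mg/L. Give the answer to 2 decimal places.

1.03 mg/L

C₀ = Dose / Vd = 1090 / 379 = 2.876 mg/L
k = ln2 / t½ = 0.693147 / 8.69 = 0.07976 h⁻¹
C = C₀ · e^(−k·t) = 2.876 × e^(−0.07976 × 12.9)
  = 2.876 × 0.3574 = 1.028 mg/L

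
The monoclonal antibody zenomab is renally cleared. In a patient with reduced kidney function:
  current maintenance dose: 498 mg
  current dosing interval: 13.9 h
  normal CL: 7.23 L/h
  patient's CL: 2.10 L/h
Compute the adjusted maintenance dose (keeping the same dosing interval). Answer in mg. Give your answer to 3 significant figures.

To keep the same average steady-state level, dosing rate must scale with clearance.
CL ratio = 2.10 / 7.23 = 0.2905
New dose (same interval) = 498 × 0.2905 = 144.7 mg

145 mg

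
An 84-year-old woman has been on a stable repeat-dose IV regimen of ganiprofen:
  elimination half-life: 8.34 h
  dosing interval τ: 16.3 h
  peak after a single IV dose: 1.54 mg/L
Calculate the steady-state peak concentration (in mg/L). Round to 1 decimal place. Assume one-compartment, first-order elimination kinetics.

k = ln2 / t½ = 0.693147 / 8.34 = 0.08311 h⁻¹
e^(−kτ) = e^(−0.08311 × 16.3) = 0.2580
Accumulation ratio R = 1 / (1 − e^(−kτ)) = 1 / (1 − 0.2580) = 1.348
Steady-state peak = C₀ × R = 1.54 × 1.348 = 2.076 mg/L

2.1 mg/L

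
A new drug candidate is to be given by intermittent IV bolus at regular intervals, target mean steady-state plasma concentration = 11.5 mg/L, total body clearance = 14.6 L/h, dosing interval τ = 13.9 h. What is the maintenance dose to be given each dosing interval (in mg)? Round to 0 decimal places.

At steady state, Dose/τ = Css × CL.
Dose = Css × CL × τ = 11.5 × 14.60 × 13.9 = 2334 mg

2334 mg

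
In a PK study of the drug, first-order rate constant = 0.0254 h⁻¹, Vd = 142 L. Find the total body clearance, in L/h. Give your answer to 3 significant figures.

CL = k × Vd = 0.0254 × 142 = 3.607 L/h

3.61 L/h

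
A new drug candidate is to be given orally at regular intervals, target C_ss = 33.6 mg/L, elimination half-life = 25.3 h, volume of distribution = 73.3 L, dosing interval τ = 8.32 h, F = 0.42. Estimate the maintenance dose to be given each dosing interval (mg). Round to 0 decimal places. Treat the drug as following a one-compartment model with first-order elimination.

k = ln2 / t½ = 0.693147 / 25.3 = 0.02740 h⁻¹
CL = k × Vd = 0.02740 × 73.3 = 2.008 L/h
At steady state, F × (Dose/τ) = Css × CL.
Dose = Css × CL × τ / F = 33.6 × 2.008 × 8.32 / 0.42 = 1337 mg

1337 mg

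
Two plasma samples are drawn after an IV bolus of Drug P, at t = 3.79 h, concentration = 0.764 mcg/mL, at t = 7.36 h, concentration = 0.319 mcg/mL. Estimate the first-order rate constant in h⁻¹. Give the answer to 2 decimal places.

0.24 h⁻¹

k = ln(C₁/C₂) / (t₂ − t₁) = ln(0.764/0.319) / (7.36 − 3.79)
  = 0.8734 / 3.570 = 0.2446 h⁻¹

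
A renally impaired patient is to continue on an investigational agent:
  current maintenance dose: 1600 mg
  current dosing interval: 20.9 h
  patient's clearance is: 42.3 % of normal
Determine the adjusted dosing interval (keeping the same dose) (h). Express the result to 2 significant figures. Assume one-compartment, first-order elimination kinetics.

49 h

To keep the same average steady-state level, dosing rate must scale with clearance.
CL ratio = 42.3 / 100 = 0.4230
New interval (same dose) = 20.9 / 0.4230 = 49.41 h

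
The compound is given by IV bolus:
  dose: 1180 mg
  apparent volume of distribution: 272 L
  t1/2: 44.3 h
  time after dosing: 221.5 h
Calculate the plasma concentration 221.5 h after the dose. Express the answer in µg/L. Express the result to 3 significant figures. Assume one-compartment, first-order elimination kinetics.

C₀ = Dose / Vd = 1180 / 272 = 4.338 mg/L
k = ln2 / t½ = 0.693147 / 44.3 = 0.01565 h⁻¹
t / t½ = 221.5 / 44.3 = 5 half-lives
C = C₀ × (1/2)^5 = 4.338 × 0.03125 = 0.1356 mg/L
Convert: 0.1356 mg/L × 1000 = 135.6 µg/L

136 µg/L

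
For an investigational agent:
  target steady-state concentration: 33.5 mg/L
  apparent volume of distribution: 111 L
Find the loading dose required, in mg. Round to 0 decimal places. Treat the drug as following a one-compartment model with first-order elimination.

LD = Css × Vd = 33.5 × 111 = 3719 mg

3719 mg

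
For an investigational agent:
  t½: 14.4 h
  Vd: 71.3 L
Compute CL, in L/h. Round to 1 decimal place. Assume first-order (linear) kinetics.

k = ln2 / t½ = 0.693147 / 14.4 = 0.04814 h⁻¹
CL = k × Vd = 0.04814 × 71.3 = 3.432 L/h

3.4 L/h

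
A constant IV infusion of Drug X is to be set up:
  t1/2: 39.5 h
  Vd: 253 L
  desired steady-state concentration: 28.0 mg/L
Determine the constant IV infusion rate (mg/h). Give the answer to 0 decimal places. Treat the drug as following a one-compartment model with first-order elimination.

124 mg/h

k = ln2 / t½ = 0.693147 / 39.5 = 0.01755 h⁻¹
CL = k × Vd = 0.01755 × 253 = 4.440 L/h
At steady state, infusion rate R₀ = Css × CL = 28.0 × 4.440 = 124.3 mg/h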